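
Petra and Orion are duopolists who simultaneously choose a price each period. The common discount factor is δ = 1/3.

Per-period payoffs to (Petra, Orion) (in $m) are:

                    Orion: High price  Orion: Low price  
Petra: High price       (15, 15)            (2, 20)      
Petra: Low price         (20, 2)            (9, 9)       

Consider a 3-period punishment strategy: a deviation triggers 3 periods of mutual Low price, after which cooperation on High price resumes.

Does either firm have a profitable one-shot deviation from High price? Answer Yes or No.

Comparing payoff streams over the 4 periods until play realigns: cooperate → 15(1+δ+…+δ^3); deviate → 20 + 9(δ+…+δ^3).
Cooperation is sustained iff (15−9)(δ+…+δ^3) ≥ 20−15.
δ+…+δ^3 = 1/3·(1−(1/3)^3)/(1−1/3) = 0.4815, and (20−15)/(15−9) = 0.8333.
0.4815 < 0.8333, so cooperation is not sustainable.

Yes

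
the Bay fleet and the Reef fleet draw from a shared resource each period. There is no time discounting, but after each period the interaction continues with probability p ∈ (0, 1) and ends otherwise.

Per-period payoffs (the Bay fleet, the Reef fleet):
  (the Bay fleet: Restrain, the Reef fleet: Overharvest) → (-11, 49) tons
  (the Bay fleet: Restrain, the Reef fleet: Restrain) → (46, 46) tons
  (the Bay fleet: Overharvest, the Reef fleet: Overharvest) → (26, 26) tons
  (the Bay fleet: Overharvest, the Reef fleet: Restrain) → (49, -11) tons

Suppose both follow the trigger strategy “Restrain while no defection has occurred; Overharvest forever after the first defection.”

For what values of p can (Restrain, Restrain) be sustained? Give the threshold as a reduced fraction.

Expected cooperation value is 46 + p·46 + p²·46 + … = 46/(1−p); deviation gives 49 + p·26/(1−p).
46 ≥ 49(1−p) + 26p ⇒ 23p ≥ 3 ⇒ p ≥ 3/23.

3/23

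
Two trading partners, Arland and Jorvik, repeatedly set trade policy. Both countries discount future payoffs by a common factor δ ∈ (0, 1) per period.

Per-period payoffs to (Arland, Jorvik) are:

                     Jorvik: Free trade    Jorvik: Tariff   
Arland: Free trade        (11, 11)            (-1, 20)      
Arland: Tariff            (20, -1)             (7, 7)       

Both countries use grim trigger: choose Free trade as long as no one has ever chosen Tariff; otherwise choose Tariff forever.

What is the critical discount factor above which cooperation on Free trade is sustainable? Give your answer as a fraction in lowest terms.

One-period gain from deviating is 20 − 11 = 9. The loss is 11 − 7 = 4 in every subsequent period, with present value 4·δ/(1−δ).
Deviation is unprofitable when 4·δ/(1−δ) ≥ 9, i.e. δ/(1−δ) ≥ 9/4.
Equivalently δ ≥ 9/(9+4) = 9/13.

9/13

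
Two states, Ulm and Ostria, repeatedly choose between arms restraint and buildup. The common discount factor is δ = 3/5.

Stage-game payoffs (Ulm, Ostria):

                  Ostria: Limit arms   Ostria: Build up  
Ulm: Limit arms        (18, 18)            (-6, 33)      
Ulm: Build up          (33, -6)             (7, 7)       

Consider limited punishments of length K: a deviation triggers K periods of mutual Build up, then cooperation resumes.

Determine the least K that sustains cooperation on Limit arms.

No profitable deviation requires (18−7)(δ+…+δ^K) ≥ 33−18, i.e. δ+…+δ^K ≥ 15/11 ≈ 1.3636.
With δ = 3/5, the partial sums are K=1: 0.6000, K=2: 0.9600, K=3: 1.1760, K=4: 1.3056, K=5: 1.3834.
K = 5 is the first length at which the sum reaches 1.3636.

5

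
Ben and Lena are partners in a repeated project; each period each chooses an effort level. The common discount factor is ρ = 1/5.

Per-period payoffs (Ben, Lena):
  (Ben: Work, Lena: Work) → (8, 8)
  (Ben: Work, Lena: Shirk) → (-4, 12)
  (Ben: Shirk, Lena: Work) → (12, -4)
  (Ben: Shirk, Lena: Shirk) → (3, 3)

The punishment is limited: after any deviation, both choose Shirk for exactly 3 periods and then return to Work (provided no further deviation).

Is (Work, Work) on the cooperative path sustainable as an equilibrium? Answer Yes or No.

No

IC: ρ+…+ρ^3 ≥ (12−8)/(8−3) = 4/5.
At ρ = 1/5: partial sum = 0.2480 < 0.8000. Cooperation not sustainable.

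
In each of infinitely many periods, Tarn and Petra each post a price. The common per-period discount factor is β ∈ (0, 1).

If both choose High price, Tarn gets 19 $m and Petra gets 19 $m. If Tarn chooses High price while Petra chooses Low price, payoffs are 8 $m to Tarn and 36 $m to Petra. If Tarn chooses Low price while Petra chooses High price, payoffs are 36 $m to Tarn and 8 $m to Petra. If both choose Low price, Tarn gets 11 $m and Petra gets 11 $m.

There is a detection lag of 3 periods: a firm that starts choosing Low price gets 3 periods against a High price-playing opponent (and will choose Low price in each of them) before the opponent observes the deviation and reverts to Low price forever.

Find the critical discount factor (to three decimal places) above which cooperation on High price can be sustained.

0.879

The best deviation is to choose Low price for all 3 undetected periods, earning 36 each, then 11 forever once detected.
Deviation value: 36(1−β^3)/(1−β) + 11β^3/(1−β); cooperation value: 19/(1−β).
IC: 19 ≥ 36(1−β^3) + 11β^3 = 36 − 25β^3.
So β^3 ≥ 17/25, giving β ≥ (17/25)^(1/3) ≈ 0.879.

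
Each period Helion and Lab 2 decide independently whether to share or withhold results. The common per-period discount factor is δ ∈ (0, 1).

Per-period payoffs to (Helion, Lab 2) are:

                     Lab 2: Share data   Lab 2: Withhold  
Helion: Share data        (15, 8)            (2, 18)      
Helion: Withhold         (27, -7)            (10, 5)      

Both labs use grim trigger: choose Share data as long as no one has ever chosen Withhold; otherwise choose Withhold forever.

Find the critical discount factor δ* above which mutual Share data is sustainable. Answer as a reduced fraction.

Helion: cooperation gives 15 each period; deviation gives 27 once then 10 forever.
  15/(1−δ) ≥ 27 + 10δ/(1−δ) ⇒ δ ≥ 12/17.
Lab 2: cooperation gives 8 each period; deviation gives 18 once then 5 forever.
  δ ≥ 10/13.
Both must hold, so the binding constraint is Lab 2's: δ ≥ 10/13.

10/13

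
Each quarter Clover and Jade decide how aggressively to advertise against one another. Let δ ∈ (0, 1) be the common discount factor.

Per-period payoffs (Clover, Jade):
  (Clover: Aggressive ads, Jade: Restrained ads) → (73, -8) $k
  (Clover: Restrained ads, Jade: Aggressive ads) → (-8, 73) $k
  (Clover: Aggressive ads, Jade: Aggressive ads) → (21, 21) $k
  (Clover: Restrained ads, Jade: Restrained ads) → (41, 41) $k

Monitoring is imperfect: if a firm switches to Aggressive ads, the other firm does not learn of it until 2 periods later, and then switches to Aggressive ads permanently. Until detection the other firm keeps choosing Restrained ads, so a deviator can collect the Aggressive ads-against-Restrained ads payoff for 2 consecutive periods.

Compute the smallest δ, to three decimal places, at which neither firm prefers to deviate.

0.784

A deviator earns 73 for 2 periods, then 21 forever; cooperating earns 41 forever. Multiplying the IC by (1−δ):
41 ≥ 73(1−δ^2) + 21δ^2, so 52·δ^2 ≥ 32 and δ^2 ≥ 8/13.
δ ≥ (8/13)^(1/2) ≈ 0.784.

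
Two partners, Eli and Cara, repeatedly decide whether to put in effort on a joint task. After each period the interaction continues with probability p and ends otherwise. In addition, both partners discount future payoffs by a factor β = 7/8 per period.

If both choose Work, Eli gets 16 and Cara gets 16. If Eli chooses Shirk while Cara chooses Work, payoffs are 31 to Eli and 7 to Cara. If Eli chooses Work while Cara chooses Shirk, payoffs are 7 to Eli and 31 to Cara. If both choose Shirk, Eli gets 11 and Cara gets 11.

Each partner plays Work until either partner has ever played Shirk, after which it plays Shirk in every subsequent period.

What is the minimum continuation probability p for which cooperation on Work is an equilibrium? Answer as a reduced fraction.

6/7

Expected continuation weight on next period's payoff is β·p = 7/8·p, which plays the role of the discount factor.
Cooperation requires 7/8·p ≥ (31−16)/(31−11) = 3/4, hence p ≥ 6/7.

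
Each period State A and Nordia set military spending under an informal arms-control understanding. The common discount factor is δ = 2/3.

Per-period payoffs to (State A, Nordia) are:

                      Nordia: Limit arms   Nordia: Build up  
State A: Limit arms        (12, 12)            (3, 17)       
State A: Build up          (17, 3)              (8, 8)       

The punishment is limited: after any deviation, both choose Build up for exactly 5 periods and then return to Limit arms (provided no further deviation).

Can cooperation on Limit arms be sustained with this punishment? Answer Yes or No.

A one-shot deviation gives 17 now, then 8 for 5 periods, then back to 12.
Gain from deviating: (17−12) today; loss: (12−8) in each of the next 5 periods.
No-deviation condition: (12−8)(δ+…+δ^5) ≥ 17−12, i.e. δ+…+δ^5 ≥ 5/4.
At δ = 2/3: δ+…+δ^5 = 1.7366 ≥ 1.2500.
So cooperation is sustainable.

Yes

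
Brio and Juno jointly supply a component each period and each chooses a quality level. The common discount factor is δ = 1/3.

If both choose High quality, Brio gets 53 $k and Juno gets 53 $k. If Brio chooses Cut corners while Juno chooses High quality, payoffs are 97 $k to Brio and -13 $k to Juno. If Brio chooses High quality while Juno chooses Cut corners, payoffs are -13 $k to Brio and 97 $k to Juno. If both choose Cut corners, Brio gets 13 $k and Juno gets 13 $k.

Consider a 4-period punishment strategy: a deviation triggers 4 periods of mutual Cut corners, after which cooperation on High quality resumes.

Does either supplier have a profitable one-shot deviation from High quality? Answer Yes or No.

A one-shot deviation gives 97 now, then 13 for 4 periods, then back to 53.
Gain from deviating: (97−53) today; loss: (53−13) in each of the next 4 periods.
No-deviation condition: (53−13)(δ+…+δ^4) ≥ 97−53, i.e. δ+…+δ^4 ≥ 11/10.
At δ = 1/3: δ+…+δ^4 = 0.4938 < 1.1000.
So cooperation is not sustainable.

Yes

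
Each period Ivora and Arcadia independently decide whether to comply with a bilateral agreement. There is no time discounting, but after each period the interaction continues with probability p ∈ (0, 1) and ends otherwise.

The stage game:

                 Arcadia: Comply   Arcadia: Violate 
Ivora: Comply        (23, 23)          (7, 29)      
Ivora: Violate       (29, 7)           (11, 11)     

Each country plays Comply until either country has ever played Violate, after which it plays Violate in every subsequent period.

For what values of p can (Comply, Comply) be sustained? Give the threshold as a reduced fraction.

With no time discounting, the continuation probability p plays the role of the discount factor.
Grim-trigger IC: 23/(1−p) ≥ 29 + 11p/(1−p) ⇒ p ≥ (29−23)/(29−11) = 1/3.

1/3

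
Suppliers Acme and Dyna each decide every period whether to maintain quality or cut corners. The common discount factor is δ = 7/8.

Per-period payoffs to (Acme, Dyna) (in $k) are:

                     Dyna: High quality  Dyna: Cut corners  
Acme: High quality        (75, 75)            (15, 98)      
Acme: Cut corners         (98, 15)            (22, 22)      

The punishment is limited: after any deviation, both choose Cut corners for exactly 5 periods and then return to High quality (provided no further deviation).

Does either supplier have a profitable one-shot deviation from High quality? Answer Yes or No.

Comparing payoff streams over the 6 periods until play realigns: cooperate → 75(1+δ+…+δ^5); deviate → 98 + 22(δ+…+δ^5).
Cooperation is sustained iff (75−22)(δ+…+δ^5) ≥ 98−75.
δ+…+δ^5 = 7/8·(1−(7/8)^5)/(1−7/8) = 3.4096, and (98−75)/(75−22) = 0.4340.
3.4096 ≥ 0.4340, so cooperation is sustainable.

No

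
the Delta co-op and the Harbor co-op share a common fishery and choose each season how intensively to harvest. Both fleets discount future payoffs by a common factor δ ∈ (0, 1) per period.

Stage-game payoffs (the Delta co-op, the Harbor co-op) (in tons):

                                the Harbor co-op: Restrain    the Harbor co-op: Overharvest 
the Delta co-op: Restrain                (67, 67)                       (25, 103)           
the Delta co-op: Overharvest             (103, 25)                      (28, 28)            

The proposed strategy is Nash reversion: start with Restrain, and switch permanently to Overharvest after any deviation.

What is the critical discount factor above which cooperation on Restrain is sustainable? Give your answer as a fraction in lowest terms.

12/25

Under grim trigger the critical discount factor is (T−C)/(T−P) with T = 103, C = 67, P = 28.
δ* = (103−67)/(103−28) = 36/75 = 12/25.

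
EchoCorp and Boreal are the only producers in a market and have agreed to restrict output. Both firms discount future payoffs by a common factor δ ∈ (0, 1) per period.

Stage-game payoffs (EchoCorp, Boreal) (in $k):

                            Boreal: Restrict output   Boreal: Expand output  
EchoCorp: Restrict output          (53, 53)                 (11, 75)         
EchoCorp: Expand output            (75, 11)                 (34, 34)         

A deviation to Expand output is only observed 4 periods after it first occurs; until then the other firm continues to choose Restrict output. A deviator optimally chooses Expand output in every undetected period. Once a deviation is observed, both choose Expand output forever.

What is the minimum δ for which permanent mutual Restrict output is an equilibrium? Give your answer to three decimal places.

0.856

A deviator earns 75 for 4 periods, then 34 forever; cooperating earns 53 forever. Multiplying the IC by (1−δ):
53 ≥ 75(1−δ^4) + 34δ^4, so 41·δ^4 ≥ 22 and δ^4 ≥ 22/41.
δ ≥ (22/41)^(1/4) ≈ 0.856.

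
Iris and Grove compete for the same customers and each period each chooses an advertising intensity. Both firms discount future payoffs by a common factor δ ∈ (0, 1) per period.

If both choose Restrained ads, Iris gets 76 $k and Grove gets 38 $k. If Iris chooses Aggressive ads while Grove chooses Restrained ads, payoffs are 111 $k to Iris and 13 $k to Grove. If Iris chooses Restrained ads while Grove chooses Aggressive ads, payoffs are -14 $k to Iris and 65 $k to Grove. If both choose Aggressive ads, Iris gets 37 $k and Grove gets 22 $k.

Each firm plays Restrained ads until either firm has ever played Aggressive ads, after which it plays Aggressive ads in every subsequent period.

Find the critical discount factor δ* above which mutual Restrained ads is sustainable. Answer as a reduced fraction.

27/43

Iris's threshold: (111−76)/(111−37) = 35/74.
Grove's threshold: (65−38)/(65−22) = 27/43.
35/74 < 27/43, so Grove binds and δ* = 27/43.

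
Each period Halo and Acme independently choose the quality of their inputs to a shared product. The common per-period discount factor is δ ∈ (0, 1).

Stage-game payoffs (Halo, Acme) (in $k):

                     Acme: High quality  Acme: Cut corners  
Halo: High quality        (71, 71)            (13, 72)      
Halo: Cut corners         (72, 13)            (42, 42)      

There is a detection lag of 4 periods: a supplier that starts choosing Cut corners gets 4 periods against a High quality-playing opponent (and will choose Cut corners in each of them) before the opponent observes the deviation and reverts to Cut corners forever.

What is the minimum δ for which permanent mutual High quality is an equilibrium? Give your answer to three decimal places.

0.427

A deviator earns 72 for 4 periods, then 42 forever; cooperating earns 71 forever. Multiplying the IC by (1−δ):
71 ≥ 72(1−δ^4) + 42δ^4, so 30·δ^4 ≥ 1 and δ^4 ≥ 1/30.
δ ≥ (1/30)^(1/4) ≈ 0.427.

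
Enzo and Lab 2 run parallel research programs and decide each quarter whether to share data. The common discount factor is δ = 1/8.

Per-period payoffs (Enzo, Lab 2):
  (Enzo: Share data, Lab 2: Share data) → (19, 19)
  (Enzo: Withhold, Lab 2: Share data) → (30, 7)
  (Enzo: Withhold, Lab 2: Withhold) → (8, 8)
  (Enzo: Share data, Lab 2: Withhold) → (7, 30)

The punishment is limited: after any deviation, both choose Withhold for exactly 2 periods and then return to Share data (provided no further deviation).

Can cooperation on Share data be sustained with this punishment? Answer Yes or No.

No

A one-shot deviation gives 30 now, then 8 for 2 periods, then back to 19.
Gain from deviating: (30−19) today; loss: (19−8) in each of the next 2 periods.
No-deviation condition: (19−8)(δ+…+δ^2) ≥ 30−19, i.e. δ+…+δ^2 ≥ 1.
At δ = 1/8: δ+…+δ^2 = 0.1406 < 1.0000.
So cooperation is not sustainable.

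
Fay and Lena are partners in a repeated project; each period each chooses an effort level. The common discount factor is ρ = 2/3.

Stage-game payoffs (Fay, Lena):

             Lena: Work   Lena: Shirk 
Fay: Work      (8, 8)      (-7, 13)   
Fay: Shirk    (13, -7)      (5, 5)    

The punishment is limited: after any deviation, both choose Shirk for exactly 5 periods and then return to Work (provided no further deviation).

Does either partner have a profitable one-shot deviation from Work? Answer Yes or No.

No

A one-shot deviation gives 13 now, then 5 for 5 periods, then back to 8.
Gain from deviating: (13−8) today; loss: (8−5) in each of the next 5 periods.
No-deviation condition: (8−5)(ρ+…+ρ^5) ≥ 13−8, i.e. ρ+…+ρ^5 ≥ 5/3.
At ρ = 2/3: ρ+…+ρ^5 = 1.7366 ≥ 1.6667.
So cooperation is sustainable.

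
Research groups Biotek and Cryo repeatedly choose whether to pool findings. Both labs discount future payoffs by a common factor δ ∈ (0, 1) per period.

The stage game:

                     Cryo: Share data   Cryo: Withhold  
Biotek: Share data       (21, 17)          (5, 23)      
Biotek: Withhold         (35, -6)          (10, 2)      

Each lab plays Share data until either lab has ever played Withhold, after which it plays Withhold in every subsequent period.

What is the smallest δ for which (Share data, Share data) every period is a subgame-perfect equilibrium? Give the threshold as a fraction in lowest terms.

Biotek: cooperation gives 21 each period; deviation gives 35 once then 10 forever.
  21/(1−δ) ≥ 35 + 10δ/(1−δ) ⇒ δ ≥ 14/25.
Cryo: cooperation gives 17 each period; deviation gives 23 once then 2 forever.
  δ ≥ 6/21 = 2/7.
Both must hold, so the binding constraint is Biotek's: δ ≥ 14/25.

14/25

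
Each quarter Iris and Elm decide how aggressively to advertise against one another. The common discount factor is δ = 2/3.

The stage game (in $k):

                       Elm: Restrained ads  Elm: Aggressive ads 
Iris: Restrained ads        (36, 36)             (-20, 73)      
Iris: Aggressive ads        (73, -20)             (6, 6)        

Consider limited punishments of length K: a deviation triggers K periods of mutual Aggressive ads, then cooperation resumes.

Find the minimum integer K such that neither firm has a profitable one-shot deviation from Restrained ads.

3

Need Σ_{k=1}^{K} δ^k ≥ (73−36)/(36−6) = 1.2333 at δ = 2/3.
At K = 2 the sum is 1.1111 < 1.2333; at K = 3 it is 1.4074 ≥ 1.2333.
So the minimum punishment length is K = 3.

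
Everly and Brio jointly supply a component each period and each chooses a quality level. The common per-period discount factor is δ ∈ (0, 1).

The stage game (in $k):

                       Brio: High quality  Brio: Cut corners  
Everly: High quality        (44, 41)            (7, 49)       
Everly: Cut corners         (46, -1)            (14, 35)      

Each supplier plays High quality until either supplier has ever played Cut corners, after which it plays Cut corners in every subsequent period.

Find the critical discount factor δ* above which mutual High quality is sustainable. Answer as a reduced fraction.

4/7

For Everly: deviation gain 46−44 = 2, per-period punishment loss 44−14 = 30. IC gives δ ≥ 2/32 = 1/16.
For Brio: gain 8, loss 6 per period, so δ ≥ 8/14 = 4/7.
The tighter constraint is Brio's, so cooperation needs δ ≥ 4/7.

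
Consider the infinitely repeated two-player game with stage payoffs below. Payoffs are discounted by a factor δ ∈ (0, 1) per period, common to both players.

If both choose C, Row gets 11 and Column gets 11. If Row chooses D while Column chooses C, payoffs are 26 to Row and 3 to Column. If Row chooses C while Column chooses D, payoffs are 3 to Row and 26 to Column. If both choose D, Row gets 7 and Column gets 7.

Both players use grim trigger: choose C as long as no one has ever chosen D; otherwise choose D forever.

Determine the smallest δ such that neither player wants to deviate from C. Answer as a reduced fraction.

Under grim trigger the critical discount factor is (T−C)/(T−P) with T = 26, C = 11, P = 7.
δ* = (26−11)/(26−7) = 15/19.

15/19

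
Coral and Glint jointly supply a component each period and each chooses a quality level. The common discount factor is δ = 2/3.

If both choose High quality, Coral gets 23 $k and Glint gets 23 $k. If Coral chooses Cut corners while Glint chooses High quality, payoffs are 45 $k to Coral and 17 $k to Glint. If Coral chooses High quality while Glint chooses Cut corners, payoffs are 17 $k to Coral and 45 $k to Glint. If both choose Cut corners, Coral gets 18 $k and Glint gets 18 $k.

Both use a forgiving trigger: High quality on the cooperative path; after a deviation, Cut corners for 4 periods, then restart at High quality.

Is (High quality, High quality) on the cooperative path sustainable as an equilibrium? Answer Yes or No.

Comparing payoff streams over the 5 periods until play realigns: cooperate → 23(1+δ+…+δ^4); deviate → 45 + 18(δ+…+δ^4).
Cooperation is sustained iff (23−18)(δ+…+δ^4) ≥ 45−23.
δ+…+δ^4 = 2/3·(1−(2/3)^4)/(1−2/3) = 1.6049, and (45−23)/(23−18) = 4.4000.
1.6049 < 4.4000, so cooperation is not sustainable.

No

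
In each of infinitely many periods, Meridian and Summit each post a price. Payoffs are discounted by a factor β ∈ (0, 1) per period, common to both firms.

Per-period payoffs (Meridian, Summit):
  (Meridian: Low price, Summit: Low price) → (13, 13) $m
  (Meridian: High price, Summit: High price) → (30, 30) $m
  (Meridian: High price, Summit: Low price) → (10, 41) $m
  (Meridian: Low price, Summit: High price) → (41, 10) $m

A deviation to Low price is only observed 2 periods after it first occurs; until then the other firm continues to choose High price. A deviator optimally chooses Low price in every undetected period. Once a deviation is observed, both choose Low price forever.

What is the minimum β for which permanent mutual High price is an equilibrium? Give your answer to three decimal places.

0.627

Deviating for the 2 undetected periods gains 41−30 = 11 per period over cooperation, then loses 30−13 = 17 per period forever once punishment starts.
Gain: 11(1 + β + … + β^1); loss: 17·β^2/(1−β).
No profitable deviation ⇔ 11(1−β^2) ≤ 17·β^2, i.e. β^2 ≥ 11/(11+17) = 11/28.
Hence β ≥ (11/28)^(1/2) ≈ 0.627.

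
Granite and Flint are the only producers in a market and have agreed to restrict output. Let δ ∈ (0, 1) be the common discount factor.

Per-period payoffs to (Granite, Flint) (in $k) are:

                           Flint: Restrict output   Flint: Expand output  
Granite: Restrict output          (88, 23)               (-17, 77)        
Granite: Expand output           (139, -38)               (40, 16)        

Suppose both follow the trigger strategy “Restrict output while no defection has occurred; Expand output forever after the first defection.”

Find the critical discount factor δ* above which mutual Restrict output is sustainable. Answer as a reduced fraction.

54/61

For Granite: deviation gain 139−88 = 51, per-period punishment loss 88−40 = 48. IC gives δ ≥ 51/99 = 17/33.
For Flint: gain 54, loss 7 per period, so δ ≥ 54/61.
The tighter constraint is Flint's, so cooperation needs δ ≥ 54/61.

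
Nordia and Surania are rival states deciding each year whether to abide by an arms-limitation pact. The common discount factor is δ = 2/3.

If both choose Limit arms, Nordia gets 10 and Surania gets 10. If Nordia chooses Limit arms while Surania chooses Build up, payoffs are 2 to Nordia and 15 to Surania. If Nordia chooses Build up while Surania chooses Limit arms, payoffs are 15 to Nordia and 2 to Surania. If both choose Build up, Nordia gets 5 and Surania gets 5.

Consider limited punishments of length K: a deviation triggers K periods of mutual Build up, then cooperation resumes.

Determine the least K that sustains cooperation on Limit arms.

2

IC: δ(1−δ^K)/(1−δ) ≥ (15−10)/(10−5) = 1.
With δ = 2/3: need 1 − δ^K ≥ 1·(1−2/3)/(2/3), i.e. δ^K ≤ 0.5000.
Since (2/3)^1 = 0.6667 and (2/3)^2 = 0.4444, the smallest such K is 2.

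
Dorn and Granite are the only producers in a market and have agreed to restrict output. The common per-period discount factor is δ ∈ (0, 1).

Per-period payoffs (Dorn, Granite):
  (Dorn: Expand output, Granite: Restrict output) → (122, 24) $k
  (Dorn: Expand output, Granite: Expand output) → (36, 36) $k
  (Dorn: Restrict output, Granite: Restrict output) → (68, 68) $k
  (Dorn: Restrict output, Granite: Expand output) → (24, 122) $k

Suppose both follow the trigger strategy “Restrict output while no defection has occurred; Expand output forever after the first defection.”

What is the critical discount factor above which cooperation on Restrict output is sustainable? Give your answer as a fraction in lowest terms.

One-period gain from deviating is 122 − 68 = 54. The loss is 68 − 36 = 32 in every subsequent period, with present value 32·δ/(1−δ).
Deviation is unprofitable when 32·δ/(1−δ) ≥ 54, i.e. δ/(1−δ) ≥ 27/16.
Equivalently δ ≥ 54/(54+32) = 27/43.

27/43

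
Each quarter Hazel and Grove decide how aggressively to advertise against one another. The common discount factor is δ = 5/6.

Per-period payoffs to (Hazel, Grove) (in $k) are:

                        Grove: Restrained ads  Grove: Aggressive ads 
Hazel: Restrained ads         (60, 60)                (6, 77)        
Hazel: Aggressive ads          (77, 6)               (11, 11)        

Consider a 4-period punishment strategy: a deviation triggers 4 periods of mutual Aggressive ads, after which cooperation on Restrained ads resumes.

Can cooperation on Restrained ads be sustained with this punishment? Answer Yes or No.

Yes

Comparing payoff streams over the 5 periods until play realigns: cooperate → 60(1+δ+…+δ^4); deviate → 77 + 11(δ+…+δ^4).
Cooperation is sustained iff (60−11)(δ+…+δ^4) ≥ 77−60.
δ+…+δ^4 = 5/6·(1−(5/6)^4)/(1−5/6) = 2.5887, and (77−60)/(60−11) = 0.3469.
2.5887 ≥ 0.3469, so cooperation is sustainable.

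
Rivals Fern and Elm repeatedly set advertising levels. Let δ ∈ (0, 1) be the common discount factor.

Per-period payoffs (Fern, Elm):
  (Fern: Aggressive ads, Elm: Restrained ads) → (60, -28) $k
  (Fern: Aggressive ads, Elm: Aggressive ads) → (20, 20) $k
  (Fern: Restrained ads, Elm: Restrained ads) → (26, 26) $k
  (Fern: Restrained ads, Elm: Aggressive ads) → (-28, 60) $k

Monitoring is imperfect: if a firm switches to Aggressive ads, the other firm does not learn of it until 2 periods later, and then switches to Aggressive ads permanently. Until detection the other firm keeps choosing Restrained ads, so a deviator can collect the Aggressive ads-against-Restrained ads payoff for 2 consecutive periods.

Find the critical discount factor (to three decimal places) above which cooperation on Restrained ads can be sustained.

0.922

A deviator earns 60 for 2 periods, then 20 forever; cooperating earns 26 forever. Multiplying the IC by (1−δ):
26 ≥ 60(1−δ^2) + 20δ^2, so 40·δ^2 ≥ 34 and δ^2 ≥ 17/20.
δ ≥ (17/20)^(1/2) ≈ 0.922.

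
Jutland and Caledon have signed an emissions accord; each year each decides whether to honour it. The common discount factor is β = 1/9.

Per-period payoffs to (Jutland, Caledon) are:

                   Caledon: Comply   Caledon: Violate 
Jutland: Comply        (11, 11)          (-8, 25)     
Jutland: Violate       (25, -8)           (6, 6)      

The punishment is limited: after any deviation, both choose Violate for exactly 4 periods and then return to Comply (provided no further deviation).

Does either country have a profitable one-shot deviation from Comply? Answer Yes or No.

A one-shot deviation gives 25 now, then 6 for 4 periods, then back to 11.
Gain from deviating: (25−11) today; loss: (11−6) in each of the next 4 periods.
No-deviation condition: (11−6)(β+…+β^4) ≥ 25−11, i.e. β+…+β^4 ≥ 14/5.
At β = 1/9: β+…+β^4 = 0.1250 < 2.8000.
So cooperation is not sustainable.

Yes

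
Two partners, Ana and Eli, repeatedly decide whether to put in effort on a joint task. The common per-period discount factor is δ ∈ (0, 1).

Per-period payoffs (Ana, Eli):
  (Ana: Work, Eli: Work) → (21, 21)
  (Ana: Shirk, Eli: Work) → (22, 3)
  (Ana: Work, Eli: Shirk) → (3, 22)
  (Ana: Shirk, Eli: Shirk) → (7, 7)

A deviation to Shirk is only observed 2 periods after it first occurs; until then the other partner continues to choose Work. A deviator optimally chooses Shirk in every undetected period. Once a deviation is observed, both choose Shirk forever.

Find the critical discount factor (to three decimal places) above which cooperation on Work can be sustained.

A deviator earns 22 for 2 periods, then 7 forever; cooperating earns 21 forever. Multiplying the IC by (1−δ):
21 ≥ 22(1−δ^2) + 7δ^2, so 15·δ^2 ≥ 1 and δ^2 ≥ 1/15.
δ ≥ (1/15)^(1/2) ≈ 0.258.

0.258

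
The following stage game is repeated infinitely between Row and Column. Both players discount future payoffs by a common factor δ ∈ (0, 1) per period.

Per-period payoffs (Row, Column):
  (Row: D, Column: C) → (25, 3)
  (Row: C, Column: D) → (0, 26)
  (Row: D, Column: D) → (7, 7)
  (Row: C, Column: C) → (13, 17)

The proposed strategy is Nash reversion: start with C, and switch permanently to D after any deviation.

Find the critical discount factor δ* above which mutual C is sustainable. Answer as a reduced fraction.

2/3

For Row: deviation gain 25−13 = 12, per-period punishment loss 13−7 = 6. IC gives δ ≥ 12/18 = 2/3.
For Column: gain 9, loss 10 per period, so δ ≥ 9/19.
The tighter constraint is Row's, so cooperation needs δ ≥ 2/3.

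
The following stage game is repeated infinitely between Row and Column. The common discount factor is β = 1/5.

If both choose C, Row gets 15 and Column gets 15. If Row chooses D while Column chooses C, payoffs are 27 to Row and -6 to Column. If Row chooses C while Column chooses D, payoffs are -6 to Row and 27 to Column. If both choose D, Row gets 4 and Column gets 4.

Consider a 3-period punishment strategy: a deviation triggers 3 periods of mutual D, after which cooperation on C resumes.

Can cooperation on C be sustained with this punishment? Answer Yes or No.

IC: β+…+β^3 ≥ (27−15)/(15−4) = 12/11.
At β = 1/5: partial sum = 0.2480 < 1.0909. Cooperation not sustainable.

No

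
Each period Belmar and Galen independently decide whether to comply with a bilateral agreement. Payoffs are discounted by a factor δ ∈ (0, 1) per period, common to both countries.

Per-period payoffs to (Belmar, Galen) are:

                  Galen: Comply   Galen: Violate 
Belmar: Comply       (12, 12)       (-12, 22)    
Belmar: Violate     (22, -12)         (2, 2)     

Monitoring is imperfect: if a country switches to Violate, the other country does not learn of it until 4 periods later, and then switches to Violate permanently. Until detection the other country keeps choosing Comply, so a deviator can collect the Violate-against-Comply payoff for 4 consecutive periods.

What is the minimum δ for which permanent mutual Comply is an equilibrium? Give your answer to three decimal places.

0.841

The best deviation is to choose Violate for all 4 undetected periods, earning 22 each, then 2 forever once detected.
Deviation value: 22(1−δ^4)/(1−δ) + 2δ^4/(1−δ); cooperation value: 12/(1−δ).
IC: 12 ≥ 22(1−δ^4) + 2δ^4 = 22 − 20δ^4.
So δ^4 ≥ 10/20 = 1/2, giving δ ≥ (1/2)^(1/4) ≈ 0.841.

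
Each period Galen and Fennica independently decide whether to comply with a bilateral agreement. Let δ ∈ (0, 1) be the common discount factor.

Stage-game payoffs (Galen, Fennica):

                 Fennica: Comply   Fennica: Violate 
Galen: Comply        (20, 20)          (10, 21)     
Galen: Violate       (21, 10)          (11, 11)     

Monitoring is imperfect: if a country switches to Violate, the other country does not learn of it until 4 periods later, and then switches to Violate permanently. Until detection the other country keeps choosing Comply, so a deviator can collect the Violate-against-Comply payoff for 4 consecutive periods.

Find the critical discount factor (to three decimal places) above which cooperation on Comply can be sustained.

0.562

A deviator earns 21 for 4 periods, then 11 forever; cooperating earns 20 forever. Multiplying the IC by (1−δ):
20 ≥ 21(1−δ^4) + 11δ^4, so 10·δ^4 ≥ 1 and δ^4 ≥ 1/10.
δ ≥ (1/10)^(1/4) ≈ 0.562.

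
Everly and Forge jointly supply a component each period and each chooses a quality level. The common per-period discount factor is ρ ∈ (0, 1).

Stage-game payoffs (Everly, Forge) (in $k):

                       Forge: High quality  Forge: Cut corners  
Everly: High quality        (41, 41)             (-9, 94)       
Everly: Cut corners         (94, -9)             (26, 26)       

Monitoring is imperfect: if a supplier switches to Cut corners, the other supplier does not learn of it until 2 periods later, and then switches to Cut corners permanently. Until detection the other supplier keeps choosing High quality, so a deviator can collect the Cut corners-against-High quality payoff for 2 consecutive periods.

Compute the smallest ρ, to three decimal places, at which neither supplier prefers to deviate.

A deviator earns 94 for 2 periods, then 26 forever; cooperating earns 41 forever. Multiplying the IC by (1−ρ):
41 ≥ 94(1−ρ^2) + 26ρ^2, so 68·ρ^2 ≥ 53 and ρ^2 ≥ 53/68.
ρ ≥ (53/68)^(1/2) ≈ 0.883.

0.883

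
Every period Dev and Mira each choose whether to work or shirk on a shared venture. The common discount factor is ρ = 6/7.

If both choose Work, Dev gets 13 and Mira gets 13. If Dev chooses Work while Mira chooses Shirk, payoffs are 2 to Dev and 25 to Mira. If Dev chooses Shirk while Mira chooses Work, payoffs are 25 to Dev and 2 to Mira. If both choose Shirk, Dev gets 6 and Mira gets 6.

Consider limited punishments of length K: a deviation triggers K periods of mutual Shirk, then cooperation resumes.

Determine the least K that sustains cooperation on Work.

3

IC: ρ(1−ρ^K)/(1−ρ) ≥ (25−13)/(13−6) = 12/7.
With ρ = 6/7: need 1 − ρ^K ≥ 12/7·(1−6/7)/(6/7), i.e. ρ^K ≤ 0.7143.
Since (6/7)^2 = 0.7347 and (6/7)^3 = 0.6297, the smallest such K is 3.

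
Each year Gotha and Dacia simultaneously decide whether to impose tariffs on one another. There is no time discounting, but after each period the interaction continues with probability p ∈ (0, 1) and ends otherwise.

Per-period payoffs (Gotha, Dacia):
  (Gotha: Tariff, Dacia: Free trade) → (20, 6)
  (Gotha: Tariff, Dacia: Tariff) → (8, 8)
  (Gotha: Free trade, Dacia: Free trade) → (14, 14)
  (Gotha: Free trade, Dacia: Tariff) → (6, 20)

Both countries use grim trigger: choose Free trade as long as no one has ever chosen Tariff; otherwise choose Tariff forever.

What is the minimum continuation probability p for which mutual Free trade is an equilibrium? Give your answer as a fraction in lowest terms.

With no time discounting, the continuation probability p plays the role of the discount factor.
Grim-trigger IC: 14/(1−p) ≥ 20 + 8p/(1−p) ⇒ p ≥ (20−14)/(20−8) = 1/2.

1/2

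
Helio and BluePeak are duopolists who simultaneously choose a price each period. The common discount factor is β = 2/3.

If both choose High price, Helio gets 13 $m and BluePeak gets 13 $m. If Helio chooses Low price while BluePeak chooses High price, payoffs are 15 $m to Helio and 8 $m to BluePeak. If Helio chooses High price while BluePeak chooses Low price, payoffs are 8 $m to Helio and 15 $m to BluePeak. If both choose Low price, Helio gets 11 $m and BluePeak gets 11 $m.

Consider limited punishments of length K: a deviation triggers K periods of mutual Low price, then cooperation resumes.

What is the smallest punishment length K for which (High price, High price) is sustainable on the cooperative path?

2

No profitable deviation requires (13−11)(β+…+β^K) ≥ 15−13, i.e. β+…+β^K ≥ 1 ≈ 1.0000.
With β = 2/3, the partial sums are K=1: 0.6667, K=2: 1.1111.
K = 2 is the first length at which the sum reaches 1.0000.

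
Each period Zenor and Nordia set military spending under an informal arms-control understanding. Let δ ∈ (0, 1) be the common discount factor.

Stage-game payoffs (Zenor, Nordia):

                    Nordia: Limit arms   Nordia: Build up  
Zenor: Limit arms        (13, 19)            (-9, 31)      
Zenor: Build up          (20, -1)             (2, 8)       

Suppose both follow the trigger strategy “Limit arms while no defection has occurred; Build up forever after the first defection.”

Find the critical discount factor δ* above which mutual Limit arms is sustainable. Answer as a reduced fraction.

12/23

For Zenor: deviation gain 20−13 = 7, per-period punishment loss 13−2 = 11. IC gives δ ≥ 7/18.
For Nordia: gain 12, loss 11 per period, so δ ≥ 12/23.
The tighter constraint is Nordia's, so cooperation needs δ ≥ 12/23.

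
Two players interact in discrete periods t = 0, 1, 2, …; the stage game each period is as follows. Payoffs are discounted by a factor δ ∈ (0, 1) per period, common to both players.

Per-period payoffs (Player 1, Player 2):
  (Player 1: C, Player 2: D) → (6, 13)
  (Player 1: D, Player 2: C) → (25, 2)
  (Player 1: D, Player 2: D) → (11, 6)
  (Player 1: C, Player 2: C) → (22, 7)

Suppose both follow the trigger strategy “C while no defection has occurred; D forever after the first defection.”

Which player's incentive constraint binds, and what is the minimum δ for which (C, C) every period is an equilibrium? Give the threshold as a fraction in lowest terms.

Player 2; δ ≥ 6/7

Player 1's threshold: (25−22)/(25−11) = 3/14.
Player 2's threshold: (13−7)/(13−6) = 6/7.
3/14 < 6/7, so Player 2 binds and δ* = 6/7.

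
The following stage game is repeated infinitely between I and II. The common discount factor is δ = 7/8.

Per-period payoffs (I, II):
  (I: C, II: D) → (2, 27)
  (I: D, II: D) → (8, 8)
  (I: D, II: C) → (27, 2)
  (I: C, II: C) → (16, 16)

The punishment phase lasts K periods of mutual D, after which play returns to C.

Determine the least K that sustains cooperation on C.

Need Σ_{k=1}^{K} δ^k ≥ (27−16)/(16−8) = 1.3750 at δ = 7/8.
At K = 1 the sum is 0.8750 < 1.3750; at K = 2 it is 1.6406 ≥ 1.3750.
So the minimum punishment length is K = 2.

2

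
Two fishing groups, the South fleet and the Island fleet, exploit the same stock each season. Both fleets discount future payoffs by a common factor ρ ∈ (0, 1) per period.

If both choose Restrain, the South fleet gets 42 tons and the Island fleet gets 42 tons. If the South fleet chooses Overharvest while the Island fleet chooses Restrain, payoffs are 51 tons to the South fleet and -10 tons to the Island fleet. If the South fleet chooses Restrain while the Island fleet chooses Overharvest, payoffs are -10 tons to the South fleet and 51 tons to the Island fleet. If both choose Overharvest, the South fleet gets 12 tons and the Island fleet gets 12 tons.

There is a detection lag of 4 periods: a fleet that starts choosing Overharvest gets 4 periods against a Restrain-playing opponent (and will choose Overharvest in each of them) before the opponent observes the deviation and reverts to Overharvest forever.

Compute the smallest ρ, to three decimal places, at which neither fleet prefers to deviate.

0.693

Deviating for the 4 undetected periods gains 51−42 = 9 per period over cooperation, then loses 42−12 = 30 per period forever once punishment starts.
Gain: 9(1 + ρ + … + ρ^3); loss: 30·ρ^4/(1−ρ).
No profitable deviation ⇔ 9(1−ρ^4) ≤ 30·ρ^4, i.e. ρ^4 ≥ 9/(9+30) = 3/13.
Hence ρ ≥ (3/13)^(1/4) ≈ 0.693.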